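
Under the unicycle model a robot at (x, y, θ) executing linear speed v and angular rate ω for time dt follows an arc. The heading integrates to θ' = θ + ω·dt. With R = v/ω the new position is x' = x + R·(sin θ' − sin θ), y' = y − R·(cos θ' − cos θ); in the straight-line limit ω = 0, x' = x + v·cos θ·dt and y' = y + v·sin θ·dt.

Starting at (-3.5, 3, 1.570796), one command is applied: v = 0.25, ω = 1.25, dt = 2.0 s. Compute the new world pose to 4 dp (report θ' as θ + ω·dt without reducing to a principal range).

θ' = 1.5708 + 1.25·2.0 = 4.0708
R = v/ω = 0.25/1.25 = 0.2000
x' = -3.5 + 0.2000·(sin 4.0708 − sin 1.5708) = -3.8602
y' = 3 − 0.2000·(cos 4.0708 − cos 1.5708) = 3.1197

(-3.8602, 3.1197, 4.0708)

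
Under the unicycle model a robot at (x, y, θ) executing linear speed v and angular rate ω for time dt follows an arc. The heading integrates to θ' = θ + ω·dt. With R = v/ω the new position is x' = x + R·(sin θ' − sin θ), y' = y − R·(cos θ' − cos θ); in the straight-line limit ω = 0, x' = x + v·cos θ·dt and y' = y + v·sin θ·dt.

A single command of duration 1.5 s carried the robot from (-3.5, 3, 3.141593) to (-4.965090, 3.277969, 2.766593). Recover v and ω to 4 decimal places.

v = 1.0000, ω = -0.2500

Δθ = 2.766593 − 3.141593 = -0.375000
ω = Δθ/dt = -0.375000/1.5 = -0.2500
R = Δx/(sin θ' − sin θ) = -4.0000
v = R·ω = -4.0000·-0.2500 = 1.0000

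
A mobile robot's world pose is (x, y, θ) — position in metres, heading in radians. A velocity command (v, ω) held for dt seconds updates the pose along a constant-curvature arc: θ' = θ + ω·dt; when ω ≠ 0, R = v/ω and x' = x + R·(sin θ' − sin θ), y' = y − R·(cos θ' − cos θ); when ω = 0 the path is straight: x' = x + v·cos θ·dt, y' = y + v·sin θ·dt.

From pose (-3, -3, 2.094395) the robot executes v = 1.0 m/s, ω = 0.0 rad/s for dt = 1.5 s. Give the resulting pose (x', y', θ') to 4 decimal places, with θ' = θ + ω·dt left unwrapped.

θ' = 2.0944 + 0.0·1.5 = 2.0944
ω = 0 → straight: x' = -3 + 1.0·cos(2.0944)·1.5 = -3.7500
y' = -3 + 1.0·sin(2.0944)·1.5 = -1.7010

(-3.7500, -1.7010, 2.0944)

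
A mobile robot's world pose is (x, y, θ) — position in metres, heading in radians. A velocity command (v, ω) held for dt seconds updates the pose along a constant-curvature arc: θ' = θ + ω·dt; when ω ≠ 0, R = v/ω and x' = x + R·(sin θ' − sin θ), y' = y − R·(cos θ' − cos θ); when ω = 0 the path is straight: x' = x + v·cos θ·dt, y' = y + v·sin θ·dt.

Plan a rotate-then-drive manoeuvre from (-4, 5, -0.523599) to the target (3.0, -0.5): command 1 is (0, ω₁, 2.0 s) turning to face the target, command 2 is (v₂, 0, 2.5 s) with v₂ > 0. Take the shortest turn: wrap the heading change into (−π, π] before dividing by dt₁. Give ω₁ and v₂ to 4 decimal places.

heading to target = atan2(-0.5−5, 3−-4) = -0.6660
Δθ = wrap(-0.6660 − -0.5236) = -0.1424; ω₁ = Δθ/dt₁ = -0.0712
distance = √((3−-4)² + (-0.5−5)²) = 8.9022; v₂ = distance/dt₂ = 3.5609

ω₁ = -0.0712, v₂ = 3.5609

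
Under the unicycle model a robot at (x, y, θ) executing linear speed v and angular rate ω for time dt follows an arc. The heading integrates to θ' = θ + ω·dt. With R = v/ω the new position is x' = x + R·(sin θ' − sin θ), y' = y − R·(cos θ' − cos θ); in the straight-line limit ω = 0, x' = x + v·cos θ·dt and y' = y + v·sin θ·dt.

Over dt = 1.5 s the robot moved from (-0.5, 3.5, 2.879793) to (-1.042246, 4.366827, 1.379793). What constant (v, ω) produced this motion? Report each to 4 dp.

v = 0.7500, ω = -1.0000

Δθ = 1.379793 − 2.879793 = -1.500000
ω = Δθ/dt = -1.500000/1.5 = -1.0000
R = −Δy/(cos θ' − cos θ) = -0.7500
v = R·ω = -0.7500·-1.0000 = 0.7500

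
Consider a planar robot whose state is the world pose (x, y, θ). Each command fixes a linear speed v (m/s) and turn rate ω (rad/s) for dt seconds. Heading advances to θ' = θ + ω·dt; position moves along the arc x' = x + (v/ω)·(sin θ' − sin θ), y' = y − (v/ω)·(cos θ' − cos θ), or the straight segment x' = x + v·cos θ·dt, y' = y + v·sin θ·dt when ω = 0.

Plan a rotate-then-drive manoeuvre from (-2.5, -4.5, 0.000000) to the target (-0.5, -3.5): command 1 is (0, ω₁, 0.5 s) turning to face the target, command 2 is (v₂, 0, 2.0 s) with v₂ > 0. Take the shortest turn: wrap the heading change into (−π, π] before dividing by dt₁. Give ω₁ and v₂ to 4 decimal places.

ω₁ = 0.9273, v₂ = 1.1180

heading to target = atan2(-3.5−-4.5, -0.5−-2.5) = 0.4636
Δθ = wrap(0.4636 − 0.0000) = 0.4636; ω₁ = Δθ/dt₁ = 0.9273
distance = √((-0.5−-2.5)² + (-3.5−-4.5)²) = 2.2361; v₂ = distance/dt₂ = 1.1180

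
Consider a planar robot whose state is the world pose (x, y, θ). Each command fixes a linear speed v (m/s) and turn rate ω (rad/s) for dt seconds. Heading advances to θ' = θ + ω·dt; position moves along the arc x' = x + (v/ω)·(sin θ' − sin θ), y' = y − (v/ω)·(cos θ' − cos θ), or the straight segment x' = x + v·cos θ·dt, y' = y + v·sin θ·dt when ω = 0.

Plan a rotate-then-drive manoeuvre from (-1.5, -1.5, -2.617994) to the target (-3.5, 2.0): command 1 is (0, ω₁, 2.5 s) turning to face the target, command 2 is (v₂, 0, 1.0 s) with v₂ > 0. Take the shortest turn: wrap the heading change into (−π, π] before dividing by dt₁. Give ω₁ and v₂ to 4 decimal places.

heading to target = atan2(2−-1.5, -3.5−-1.5) = 2.0899
Δθ = wrap(2.0899 − -2.6180) = -1.5752; ω₁ = Δθ/dt₁ = -0.6301
distance = √((-3.5−-1.5)² + (2−-1.5)²) = 4.0311; v₂ = distance/dt₂ = 4.0311

ω₁ = -0.6301, v₂ = 4.0311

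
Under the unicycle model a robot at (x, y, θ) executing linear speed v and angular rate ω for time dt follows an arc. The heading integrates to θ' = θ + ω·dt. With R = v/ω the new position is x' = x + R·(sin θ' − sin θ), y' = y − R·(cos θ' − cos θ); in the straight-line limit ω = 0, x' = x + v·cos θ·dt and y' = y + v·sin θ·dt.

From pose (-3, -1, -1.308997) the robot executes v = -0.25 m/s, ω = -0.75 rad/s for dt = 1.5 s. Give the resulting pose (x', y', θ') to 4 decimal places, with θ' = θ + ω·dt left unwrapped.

(-2.8947, -0.6604, -2.4340)

θ' = -1.3090 + -0.75·1.5 = -2.4340
R = v/ω = -0.25/-0.75 = 0.3333
x' = -3 + 0.3333·(sin -2.4340 − sin -1.3090) = -2.8947
y' = -1 − 0.3333·(cos -2.4340 − cos -1.3090) = -0.6604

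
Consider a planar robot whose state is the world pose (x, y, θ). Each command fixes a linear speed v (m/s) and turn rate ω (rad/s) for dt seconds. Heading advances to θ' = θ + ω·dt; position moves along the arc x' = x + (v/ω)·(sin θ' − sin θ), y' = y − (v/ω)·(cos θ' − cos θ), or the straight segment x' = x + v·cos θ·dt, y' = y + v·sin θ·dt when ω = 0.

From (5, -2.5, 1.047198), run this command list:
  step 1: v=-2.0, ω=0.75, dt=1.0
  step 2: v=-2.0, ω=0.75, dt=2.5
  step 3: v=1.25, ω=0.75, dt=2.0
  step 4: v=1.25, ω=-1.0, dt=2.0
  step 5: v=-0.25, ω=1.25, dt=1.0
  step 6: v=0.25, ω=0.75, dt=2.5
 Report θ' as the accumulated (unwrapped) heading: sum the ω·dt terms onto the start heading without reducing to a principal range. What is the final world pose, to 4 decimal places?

(7.4364, -10.4006, 6.2972)

step 1: θ'=1.7972 (R=-2.6667) → pose (4.7108, -4.4319, 1.7972)
step 2: θ'=3.6722 (R=-2.6667) → pose (8.6589, -6.1333, 3.6722)
step 3: θ'=5.1722 (R=1.6667) → pose (8.0087, -8.3105, 5.1722)
step 4: θ'=3.1722 (R=-1.2500) → pose (6.9268, -10.1146, 3.1722)
step 5: θ'=4.4222 (R=-0.2000) → pose (7.1123, -9.9719, 4.4222)
step 6: θ'=6.2972 (R=0.3333) → pose (7.4364, -10.4006, 6.2972)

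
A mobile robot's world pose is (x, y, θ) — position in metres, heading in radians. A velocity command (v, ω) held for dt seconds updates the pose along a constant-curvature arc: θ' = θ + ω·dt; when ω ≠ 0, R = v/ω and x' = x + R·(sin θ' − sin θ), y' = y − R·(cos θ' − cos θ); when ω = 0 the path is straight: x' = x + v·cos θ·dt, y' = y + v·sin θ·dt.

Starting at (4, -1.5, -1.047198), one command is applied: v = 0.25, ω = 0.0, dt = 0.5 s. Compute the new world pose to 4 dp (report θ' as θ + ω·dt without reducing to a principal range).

θ' = -1.0472 + 0.0·0.5 = -1.0472
ω = 0 → straight: x' = 4 + 0.25·cos(-1.0472)·0.5 = 4.0625
y' = -1.5 + 0.25·sin(-1.0472)·0.5 = -1.6083

(4.0625, -1.6083, -1.0472)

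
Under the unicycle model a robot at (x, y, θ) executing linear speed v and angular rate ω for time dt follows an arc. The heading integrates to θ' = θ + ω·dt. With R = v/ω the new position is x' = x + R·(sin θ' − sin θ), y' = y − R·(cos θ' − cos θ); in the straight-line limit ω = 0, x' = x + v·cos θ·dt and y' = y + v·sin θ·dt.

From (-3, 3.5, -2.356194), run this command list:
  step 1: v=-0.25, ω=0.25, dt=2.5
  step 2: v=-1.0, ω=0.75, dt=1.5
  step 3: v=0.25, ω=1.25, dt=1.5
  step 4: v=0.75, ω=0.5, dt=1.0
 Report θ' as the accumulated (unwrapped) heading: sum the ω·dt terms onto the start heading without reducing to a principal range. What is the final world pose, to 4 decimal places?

(-2.9330, 6.2022, 1.7688)

step 1: θ'=-1.7312 (R=-1.0000) → pose (-2.7199, 4.0474, -1.7312)
step 2: θ'=-0.6062 (R=-1.3333) → pose (-3.2765, 5.3561, -0.6062)
step 3: θ'=1.2688 (R=0.2000) → pose (-2.9716, 5.4610, 1.2688)
step 4: θ'=1.7688 (R=1.5000) → pose (-2.9330, 6.2022, 1.7688)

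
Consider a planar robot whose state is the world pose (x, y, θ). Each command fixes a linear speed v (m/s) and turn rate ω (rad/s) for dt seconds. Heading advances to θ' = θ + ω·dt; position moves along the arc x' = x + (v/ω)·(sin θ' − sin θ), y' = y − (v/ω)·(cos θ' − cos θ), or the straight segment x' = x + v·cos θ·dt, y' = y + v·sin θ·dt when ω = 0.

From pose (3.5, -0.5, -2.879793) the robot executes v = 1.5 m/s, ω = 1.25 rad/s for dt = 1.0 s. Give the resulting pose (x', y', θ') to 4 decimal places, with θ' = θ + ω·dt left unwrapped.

(2.6127, -1.5884, -1.6298)

θ' = -2.8798 + 1.25·1.0 = -1.6298
R = v/ω = 1.5/1.25 = 1.2000
x' = 3.5 + 1.2000·(sin -1.6298 − sin -2.8798) = 2.6127
y' = -0.5 − 1.2000·(cos -1.6298 − cos -2.8798) = -1.5884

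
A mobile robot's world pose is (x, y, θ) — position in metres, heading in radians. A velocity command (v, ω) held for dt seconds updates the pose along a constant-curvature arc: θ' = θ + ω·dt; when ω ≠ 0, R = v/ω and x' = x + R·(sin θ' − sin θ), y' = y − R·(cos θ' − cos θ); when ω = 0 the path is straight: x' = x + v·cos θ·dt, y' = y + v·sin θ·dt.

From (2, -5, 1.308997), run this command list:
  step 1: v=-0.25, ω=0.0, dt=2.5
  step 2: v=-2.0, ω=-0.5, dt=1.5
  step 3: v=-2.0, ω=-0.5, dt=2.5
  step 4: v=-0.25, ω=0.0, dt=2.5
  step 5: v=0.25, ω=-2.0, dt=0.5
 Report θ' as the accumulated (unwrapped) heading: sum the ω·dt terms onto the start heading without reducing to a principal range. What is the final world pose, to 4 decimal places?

step 1: θ'=1.3090 (straight) → pose (1.8382, -5.6037, 1.3090)
step 2: θ'=0.5590 (R=4.0000) → pose (0.0959, -7.9596, 0.5590)
step 3: θ'=-0.6910 (R=4.0000) → pose (-4.5747, -7.6509, -0.6910)
step 4: θ'=-0.6910 (straight) → pose (-5.0563, -7.2525, -0.6910)
step 5: θ'=-1.6910 (R=-0.1250) → pose (-5.0119, -7.3639, -1.6910)

(-5.0119, -7.3639, -1.6910)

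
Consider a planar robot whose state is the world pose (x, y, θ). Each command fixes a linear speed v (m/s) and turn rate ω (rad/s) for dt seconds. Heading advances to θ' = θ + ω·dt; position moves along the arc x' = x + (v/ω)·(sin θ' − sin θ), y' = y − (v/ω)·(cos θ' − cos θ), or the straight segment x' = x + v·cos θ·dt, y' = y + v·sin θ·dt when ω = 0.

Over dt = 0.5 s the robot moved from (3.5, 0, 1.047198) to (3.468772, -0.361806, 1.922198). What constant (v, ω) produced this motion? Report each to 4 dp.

v = -0.7500, ω = 1.7500

Δθ = 1.922198 − 1.047198 = 0.875000
ω = Δθ/dt = 0.875000/0.5 = 1.7500
R = −Δy/(cos θ' − cos θ) = -0.4286
v = R·ω = -0.4286·1.7500 = -0.7500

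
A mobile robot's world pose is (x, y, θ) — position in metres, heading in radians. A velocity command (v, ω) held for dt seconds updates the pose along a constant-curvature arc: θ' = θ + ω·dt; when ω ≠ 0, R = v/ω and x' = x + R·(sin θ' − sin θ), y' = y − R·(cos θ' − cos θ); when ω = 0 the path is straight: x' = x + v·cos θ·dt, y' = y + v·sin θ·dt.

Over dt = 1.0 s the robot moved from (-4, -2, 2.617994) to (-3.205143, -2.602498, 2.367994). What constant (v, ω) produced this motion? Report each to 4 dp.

Δθ = 2.367994 − 2.617994 = -0.250000
ω = Δθ/dt = -0.250000/1.0 = -0.2500
R = Δx/(sin θ' − sin θ) = 4.0000
v = R·ω = 4.0000·-0.2500 = -1.0000

v = -1.0000, ω = -0.2500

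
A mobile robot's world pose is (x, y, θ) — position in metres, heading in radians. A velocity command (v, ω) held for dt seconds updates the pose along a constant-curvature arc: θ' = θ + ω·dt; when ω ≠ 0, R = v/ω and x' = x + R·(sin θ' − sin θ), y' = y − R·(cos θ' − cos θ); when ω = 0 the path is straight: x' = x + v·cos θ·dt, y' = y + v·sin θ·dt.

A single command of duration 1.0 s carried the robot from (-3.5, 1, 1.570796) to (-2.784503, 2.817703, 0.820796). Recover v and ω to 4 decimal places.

Δθ = 0.820796 − 1.570796 = -0.750000
ω = Δθ/dt = -0.750000/1.0 = -0.7500
R = −Δy/(cos θ' − cos θ) = -2.6667
v = R·ω = -2.6667·-0.7500 = 2.0000

v = 2.0000, ω = -0.7500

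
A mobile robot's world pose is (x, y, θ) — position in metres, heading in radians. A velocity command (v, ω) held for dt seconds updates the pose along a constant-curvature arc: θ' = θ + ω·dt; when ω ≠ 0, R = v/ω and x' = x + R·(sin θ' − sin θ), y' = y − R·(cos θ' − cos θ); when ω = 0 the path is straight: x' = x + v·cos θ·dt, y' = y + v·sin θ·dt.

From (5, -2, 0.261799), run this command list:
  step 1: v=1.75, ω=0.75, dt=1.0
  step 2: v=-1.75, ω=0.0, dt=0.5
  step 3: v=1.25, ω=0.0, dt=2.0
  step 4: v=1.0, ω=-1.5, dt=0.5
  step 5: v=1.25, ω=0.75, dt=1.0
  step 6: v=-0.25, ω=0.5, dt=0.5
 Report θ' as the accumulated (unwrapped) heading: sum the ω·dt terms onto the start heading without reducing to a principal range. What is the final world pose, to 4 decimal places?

(8.5579, 1.2973, 1.2618)

step 1: θ'=1.0118 (R=2.3333) → pose (6.3743, -0.9836, 1.0118)
step 2: θ'=1.0118 (straight) → pose (5.9102, -1.7254, 1.0118)
step 3: θ'=1.0118 (straight) → pose (7.2361, 0.3940, 1.0118)
step 4: θ'=0.2618 (R=-0.6667) → pose (7.6287, 0.6844, 0.2618)
step 5: θ'=1.0118 (R=1.6667) → pose (8.6103, 1.4104, 1.0118)
step 6: θ'=1.2618 (R=-0.5000) → pose (8.5579, 1.2973, 1.2618)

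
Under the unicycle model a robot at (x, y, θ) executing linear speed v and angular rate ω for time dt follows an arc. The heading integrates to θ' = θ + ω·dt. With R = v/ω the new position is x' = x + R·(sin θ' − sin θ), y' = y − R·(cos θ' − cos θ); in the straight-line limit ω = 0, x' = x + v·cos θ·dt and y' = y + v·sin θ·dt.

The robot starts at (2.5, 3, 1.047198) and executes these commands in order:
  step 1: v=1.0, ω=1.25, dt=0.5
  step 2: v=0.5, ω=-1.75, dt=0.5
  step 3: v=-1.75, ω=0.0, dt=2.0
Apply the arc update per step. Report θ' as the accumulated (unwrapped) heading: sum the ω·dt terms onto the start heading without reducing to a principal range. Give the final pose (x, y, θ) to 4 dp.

(0.2374, 1.2056, 0.7972)

step 1: θ'=1.6722 (R=0.8000) → pose (2.6031, 3.4810, 1.6722)
step 2: θ'=0.7972 (R=-0.2857) → pose (2.6829, 3.7095, 0.7972)
step 3: θ'=0.7972 (straight) → pose (0.2374, 1.2056, 0.7972)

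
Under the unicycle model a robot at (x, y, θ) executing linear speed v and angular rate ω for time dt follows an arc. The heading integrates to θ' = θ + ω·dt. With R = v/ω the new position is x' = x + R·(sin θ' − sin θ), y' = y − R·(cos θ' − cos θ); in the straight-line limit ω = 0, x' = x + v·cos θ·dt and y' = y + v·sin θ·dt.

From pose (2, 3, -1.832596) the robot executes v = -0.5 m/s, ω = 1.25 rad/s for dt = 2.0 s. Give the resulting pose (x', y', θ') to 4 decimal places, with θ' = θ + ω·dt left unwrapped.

(1.3661, 3.4177, 0.6674)

θ' = -1.8326 + 1.25·2.0 = 0.6674
R = v/ω = -0.5/1.25 = -0.4000
x' = 2 + -0.4000·(sin 0.6674 − sin -1.8326) = 1.3661
y' = 3 − -0.4000·(cos 0.6674 − cos -1.8326) = 3.4177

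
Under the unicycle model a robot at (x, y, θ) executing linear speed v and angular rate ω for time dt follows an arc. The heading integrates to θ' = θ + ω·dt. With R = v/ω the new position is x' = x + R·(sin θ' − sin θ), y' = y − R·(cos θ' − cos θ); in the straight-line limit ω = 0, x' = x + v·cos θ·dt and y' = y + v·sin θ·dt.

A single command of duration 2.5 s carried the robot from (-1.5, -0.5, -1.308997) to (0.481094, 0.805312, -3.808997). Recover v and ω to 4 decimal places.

Δθ = -3.808997 − -1.308997 = -2.500000
ω = Δθ/dt = -2.500000/2.5 = -1.0000
R = Δx/(sin θ' − sin θ) = 1.2500
v = R·ω = 1.2500·-1.0000 = -1.2500

v = -1.2500, ω = -1.0000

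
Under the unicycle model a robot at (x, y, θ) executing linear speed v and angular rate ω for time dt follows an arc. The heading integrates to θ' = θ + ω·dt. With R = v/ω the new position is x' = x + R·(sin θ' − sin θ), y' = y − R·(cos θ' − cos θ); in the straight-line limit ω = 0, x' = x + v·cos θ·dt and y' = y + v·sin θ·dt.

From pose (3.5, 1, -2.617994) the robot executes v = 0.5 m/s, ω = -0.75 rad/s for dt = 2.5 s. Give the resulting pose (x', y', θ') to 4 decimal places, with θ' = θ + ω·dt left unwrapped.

θ' = -2.6180 + -0.75·2.5 = -4.4930
R = v/ω = 0.5/-0.75 = -0.6667
x' = 3.5 + -0.6667·(sin -4.4930 − sin -2.6180) = 2.5160
y' = 1 − -0.6667·(cos -4.4930 − cos -2.6180) = 1.4323

(2.5160, 1.4323, -4.4930)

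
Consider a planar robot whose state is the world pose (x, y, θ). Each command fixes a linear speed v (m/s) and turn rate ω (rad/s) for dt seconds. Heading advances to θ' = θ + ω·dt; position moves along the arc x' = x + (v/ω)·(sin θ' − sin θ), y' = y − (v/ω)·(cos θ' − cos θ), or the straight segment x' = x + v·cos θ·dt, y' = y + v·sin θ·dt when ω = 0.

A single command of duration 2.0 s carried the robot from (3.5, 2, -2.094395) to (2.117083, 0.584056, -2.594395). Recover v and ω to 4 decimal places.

Δθ = -2.594395 − -2.094395 = -0.500000
ω = Δθ/dt = -0.500000/2.0 = -0.2500
R = −Δy/(cos θ' − cos θ) = -4.0000
v = R·ω = -4.0000·-0.2500 = 1.0000

v = 1.0000, ω = -0.2500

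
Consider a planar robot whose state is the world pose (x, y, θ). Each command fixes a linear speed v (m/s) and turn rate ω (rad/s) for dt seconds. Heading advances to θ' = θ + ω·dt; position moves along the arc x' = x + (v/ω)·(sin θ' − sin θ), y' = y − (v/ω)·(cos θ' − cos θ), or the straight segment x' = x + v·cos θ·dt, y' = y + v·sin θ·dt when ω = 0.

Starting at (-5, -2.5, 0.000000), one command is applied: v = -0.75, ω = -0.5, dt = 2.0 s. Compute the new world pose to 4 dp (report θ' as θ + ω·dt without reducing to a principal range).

θ' = 0.0000 + -0.5·2.0 = -1.0000
R = v/ω = -0.75/-0.5 = 1.5000
x' = -5 + 1.5000·(sin -1.0000 − sin 0.0000) = -6.2622
y' = -2.5 − 1.5000·(cos -1.0000 − cos 0.0000) = -1.8105

(-6.2622, -1.8105, -1.0000)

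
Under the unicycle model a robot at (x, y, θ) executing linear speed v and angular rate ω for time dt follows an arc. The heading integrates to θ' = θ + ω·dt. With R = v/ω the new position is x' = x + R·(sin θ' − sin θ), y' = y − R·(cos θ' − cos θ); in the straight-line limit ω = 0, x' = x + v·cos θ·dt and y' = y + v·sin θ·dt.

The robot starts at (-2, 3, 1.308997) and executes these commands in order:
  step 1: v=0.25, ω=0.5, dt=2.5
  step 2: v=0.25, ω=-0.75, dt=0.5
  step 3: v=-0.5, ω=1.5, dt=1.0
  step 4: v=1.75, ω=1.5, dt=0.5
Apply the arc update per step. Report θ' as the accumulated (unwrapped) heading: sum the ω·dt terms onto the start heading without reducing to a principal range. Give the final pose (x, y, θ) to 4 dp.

(-2.3719, 2.8612, 4.4340)

step 1: θ'=2.5590 (R=0.5000) → pose (-2.2079, 3.5469, 2.5590)
step 2: θ'=2.1840 (R=-0.3333) → pose (-2.2971, 3.6334, 2.1840)
step 3: θ'=3.6840 (R=-0.3333) → pose (-1.8524, 3.5398, 3.6840)
step 4: θ'=4.4340 (R=1.1667) → pose (-2.3719, 2.8612, 4.4340)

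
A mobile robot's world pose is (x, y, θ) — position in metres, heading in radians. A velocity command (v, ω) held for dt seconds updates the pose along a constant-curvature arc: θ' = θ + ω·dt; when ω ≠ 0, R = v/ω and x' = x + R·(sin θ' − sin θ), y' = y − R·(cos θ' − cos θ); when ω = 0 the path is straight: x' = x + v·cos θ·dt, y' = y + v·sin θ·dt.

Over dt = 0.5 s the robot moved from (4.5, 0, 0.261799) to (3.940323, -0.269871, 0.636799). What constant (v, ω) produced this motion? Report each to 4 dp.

v = -1.2500, ω = 0.7500

Δθ = 0.636799 − 0.261799 = 0.375000
ω = Δθ/dt = 0.375000/0.5 = 0.7500
R = Δx/(sin θ' − sin θ) = -1.6667
v = R·ω = -1.6667·0.7500 = -1.2500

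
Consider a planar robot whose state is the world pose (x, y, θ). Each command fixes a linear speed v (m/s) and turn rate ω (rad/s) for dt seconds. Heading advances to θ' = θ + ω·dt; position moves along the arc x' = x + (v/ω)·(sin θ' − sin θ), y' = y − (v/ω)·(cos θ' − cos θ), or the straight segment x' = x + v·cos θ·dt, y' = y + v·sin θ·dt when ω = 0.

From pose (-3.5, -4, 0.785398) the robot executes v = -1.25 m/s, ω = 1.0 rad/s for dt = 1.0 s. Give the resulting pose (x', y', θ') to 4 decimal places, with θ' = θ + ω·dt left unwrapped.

(-3.8374, -5.1501, 1.7854)

θ' = 0.7854 + 1.0·1.0 = 1.7854
R = v/ω = -1.25/1.0 = -1.2500
x' = -3.5 + -1.2500·(sin 1.7854 − sin 0.7854) = -3.8374
y' = -4 − -1.2500·(cos 1.7854 − cos 0.7854) = -5.1501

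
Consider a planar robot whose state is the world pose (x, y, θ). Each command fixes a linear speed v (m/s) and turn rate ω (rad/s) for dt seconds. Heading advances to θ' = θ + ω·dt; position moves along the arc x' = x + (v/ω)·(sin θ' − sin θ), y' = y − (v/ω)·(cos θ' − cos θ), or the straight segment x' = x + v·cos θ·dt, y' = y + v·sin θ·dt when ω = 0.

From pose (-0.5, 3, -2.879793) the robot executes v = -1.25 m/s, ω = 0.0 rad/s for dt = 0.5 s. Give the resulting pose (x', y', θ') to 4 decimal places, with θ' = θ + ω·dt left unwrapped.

(0.1037, 3.1618, -2.8798)

θ' = -2.8798 + 0.0·0.5 = -2.8798
ω = 0 → straight: x' = -0.5 + -1.25·cos(-2.8798)·0.5 = 0.1037
y' = 3 + -1.25·sin(-2.8798)·0.5 = 3.1618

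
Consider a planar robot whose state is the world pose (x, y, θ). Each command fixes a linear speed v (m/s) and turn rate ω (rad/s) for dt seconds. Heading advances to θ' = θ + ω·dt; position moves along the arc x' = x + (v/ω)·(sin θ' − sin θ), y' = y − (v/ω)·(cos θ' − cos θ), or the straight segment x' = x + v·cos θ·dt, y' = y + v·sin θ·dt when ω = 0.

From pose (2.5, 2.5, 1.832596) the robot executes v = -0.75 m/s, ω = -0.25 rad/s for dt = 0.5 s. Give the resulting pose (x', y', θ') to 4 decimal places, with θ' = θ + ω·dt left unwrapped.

(2.5742, 2.1327, 1.7076)

θ' = 1.8326 + -0.25·0.5 = 1.7076
R = v/ω = -0.75/-0.25 = 3.0000
x' = 2.5 + 3.0000·(sin 1.7076 − sin 1.8326) = 2.5742
y' = 2.5 − 3.0000·(cos 1.7076 − cos 1.8326) = 2.1327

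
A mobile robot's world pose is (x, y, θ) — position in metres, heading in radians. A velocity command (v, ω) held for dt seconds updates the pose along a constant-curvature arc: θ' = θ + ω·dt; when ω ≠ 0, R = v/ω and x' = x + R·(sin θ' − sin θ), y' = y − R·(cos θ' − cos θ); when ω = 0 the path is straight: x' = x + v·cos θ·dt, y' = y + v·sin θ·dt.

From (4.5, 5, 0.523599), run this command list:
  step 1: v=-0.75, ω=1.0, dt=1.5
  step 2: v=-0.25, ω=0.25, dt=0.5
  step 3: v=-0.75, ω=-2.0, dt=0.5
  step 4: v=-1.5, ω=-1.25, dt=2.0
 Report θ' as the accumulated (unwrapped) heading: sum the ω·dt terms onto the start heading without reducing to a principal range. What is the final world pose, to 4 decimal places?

(2.0242, 3.7857, -1.3514)

step 1: θ'=2.0236 (R=-0.7500) → pose (4.2006, 4.0224, 2.0236)
step 2: θ'=2.1486 (R=-1.0000) → pose (4.2621, 3.9137, 2.1486)
step 3: θ'=1.1486 (R=0.3750) → pose (4.2901, 3.5552, 1.1486)
step 4: θ'=-1.3514 (R=1.2000) → pose (2.0242, 3.7857, -1.3514)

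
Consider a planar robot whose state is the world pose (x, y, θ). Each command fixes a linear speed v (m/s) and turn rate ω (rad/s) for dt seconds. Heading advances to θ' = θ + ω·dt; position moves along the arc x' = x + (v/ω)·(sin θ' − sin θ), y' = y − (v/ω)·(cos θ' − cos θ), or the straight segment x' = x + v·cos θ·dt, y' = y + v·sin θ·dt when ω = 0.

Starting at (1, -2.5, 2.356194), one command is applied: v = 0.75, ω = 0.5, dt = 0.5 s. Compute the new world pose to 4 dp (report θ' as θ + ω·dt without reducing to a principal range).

(0.7046, -2.2706, 2.6062)

θ' = 2.3562 + 0.5·0.5 = 2.6062
R = v/ω = 0.75/0.5 = 1.5000
x' = 1 + 1.5000·(sin 2.6062 − sin 2.3562) = 0.7046
y' = -2.5 − 1.5000·(cos 2.6062 − cos 2.3562) = -2.2706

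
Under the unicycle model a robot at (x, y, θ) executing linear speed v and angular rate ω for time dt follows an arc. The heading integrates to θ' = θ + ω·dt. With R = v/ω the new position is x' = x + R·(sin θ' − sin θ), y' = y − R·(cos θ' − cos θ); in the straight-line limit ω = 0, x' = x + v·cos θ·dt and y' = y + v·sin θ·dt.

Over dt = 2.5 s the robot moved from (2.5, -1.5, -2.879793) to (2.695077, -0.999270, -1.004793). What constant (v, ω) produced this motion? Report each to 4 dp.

v = -0.2500, ω = 0.7500

Δθ = -1.004793 − -2.879793 = 1.875000
ω = Δθ/dt = 1.875000/2.5 = 0.7500
R = −Δy/(cos θ' − cos θ) = -0.3333
v = R·ω = -0.3333·0.7500 = -0.2500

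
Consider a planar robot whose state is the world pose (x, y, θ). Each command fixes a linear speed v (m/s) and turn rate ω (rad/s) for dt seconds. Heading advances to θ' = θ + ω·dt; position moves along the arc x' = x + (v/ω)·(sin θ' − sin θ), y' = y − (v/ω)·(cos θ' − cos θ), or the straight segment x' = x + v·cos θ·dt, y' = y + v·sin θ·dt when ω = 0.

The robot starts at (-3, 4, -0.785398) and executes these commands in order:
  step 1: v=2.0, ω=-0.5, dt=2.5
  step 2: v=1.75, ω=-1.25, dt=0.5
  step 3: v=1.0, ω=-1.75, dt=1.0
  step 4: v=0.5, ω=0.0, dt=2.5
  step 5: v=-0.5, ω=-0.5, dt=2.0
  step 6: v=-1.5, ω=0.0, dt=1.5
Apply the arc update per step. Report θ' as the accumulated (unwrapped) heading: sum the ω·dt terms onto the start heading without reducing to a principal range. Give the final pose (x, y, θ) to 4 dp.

(-5.6726, -2.3683, -5.4104)

step 1: θ'=-2.0354 (R=-4.0000) → pose (-2.2524, -0.6207, -2.0354)
step 2: θ'=-2.6604 (R=-1.4000) → pose (-2.8561, -1.2344, -2.6604)
step 3: θ'=-4.4104 (R=-0.5714) → pose (-3.6661, -0.8978, -4.4104)
step 4: θ'=-4.4104 (straight) → pose (-4.0379, 0.2956, -4.4104)
step 5: θ'=-5.4104 (R=1.0000) → pose (-4.2265, -0.6445, -5.4104)
step 6: θ'=-5.4104 (straight) → pose (-5.6726, -2.3683, -5.4104)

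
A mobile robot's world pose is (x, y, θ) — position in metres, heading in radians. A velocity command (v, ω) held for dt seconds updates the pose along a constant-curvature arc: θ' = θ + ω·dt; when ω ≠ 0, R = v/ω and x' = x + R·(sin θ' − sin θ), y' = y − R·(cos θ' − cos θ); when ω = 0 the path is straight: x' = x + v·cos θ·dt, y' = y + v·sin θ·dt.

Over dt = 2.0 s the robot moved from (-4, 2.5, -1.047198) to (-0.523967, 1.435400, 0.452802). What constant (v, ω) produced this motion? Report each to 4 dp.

v = 2.0000, ω = 0.7500

Δθ = 0.452802 − -1.047198 = 1.500000
ω = Δθ/dt = 1.500000/2.0 = 0.7500
R = Δx/(sin θ' − sin θ) = 2.6667
v = R·ω = 2.6667·0.7500 = 2.0000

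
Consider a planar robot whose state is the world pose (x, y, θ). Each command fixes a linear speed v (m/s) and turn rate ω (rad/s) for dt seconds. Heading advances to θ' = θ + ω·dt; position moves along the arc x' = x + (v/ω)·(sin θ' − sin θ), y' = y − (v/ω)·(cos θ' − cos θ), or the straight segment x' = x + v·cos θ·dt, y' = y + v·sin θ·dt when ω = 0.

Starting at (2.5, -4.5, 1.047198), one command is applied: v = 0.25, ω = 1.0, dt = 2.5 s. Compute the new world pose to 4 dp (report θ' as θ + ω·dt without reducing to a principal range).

(2.1848, -4.1453, 3.5472)

θ' = 1.0472 + 1.0·2.5 = 3.5472
R = v/ω = 0.25/1.0 = 0.2500
x' = 2.5 + 0.2500·(sin 3.5472 − sin 1.0472) = 2.1848
y' = -4.5 − 0.2500·(cos 3.5472 − cos 1.0472) = -4.1453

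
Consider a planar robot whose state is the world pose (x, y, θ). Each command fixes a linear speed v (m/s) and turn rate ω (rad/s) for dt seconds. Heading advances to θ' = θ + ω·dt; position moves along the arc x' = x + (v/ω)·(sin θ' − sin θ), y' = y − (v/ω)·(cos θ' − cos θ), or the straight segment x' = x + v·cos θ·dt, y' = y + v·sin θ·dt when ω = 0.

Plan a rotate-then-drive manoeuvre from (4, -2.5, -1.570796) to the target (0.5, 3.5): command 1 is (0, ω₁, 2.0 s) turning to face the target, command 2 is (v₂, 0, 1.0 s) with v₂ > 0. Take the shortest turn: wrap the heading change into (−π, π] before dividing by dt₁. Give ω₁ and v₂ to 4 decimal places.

ω₁ = -1.3068, v₂ = 6.9462

heading to target = atan2(3.5−-2.5, 0.5−4) = 2.0989
Δθ = wrap(2.0989 − -1.5708) = -2.6135; ω₁ = Δθ/dt₁ = -1.3068
distance = √((0.5−4)² + (3.5−-2.5)²) = 6.9462; v₂ = distance/dt₂ = 6.9462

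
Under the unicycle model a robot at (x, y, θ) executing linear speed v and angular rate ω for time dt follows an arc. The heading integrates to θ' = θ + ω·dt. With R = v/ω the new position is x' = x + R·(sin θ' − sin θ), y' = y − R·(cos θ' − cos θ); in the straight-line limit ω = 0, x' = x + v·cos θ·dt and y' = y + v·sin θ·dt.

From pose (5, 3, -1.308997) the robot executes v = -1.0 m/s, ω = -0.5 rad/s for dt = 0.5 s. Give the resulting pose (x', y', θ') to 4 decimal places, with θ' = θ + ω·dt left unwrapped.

θ' = -1.3090 + -0.5·0.5 = -1.5590
R = v/ω = -1.0/-0.5 = 2.0000
x' = 5 + 2.0000·(sin -1.5590 − sin -1.3090) = 4.9320
y' = 3 − 2.0000·(cos -1.5590 − cos -1.3090) = 3.4940

(4.9320, 3.4940, -1.5590)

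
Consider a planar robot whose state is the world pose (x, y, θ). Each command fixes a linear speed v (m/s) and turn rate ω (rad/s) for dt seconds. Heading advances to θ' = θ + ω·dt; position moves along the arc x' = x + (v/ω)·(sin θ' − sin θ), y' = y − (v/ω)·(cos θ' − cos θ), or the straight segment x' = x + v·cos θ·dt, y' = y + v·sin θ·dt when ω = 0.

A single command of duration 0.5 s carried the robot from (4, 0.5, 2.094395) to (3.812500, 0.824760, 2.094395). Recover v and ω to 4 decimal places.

v = 0.7500, ω = 0.0000

Δθ = 2.094395 − 2.094395 = 0.000000
ω = Δθ/dt = 0.000000/0.5 = 0.0000
ω = 0 → v = (Δx·cos θ + Δy·sin θ)/dt = 0.7500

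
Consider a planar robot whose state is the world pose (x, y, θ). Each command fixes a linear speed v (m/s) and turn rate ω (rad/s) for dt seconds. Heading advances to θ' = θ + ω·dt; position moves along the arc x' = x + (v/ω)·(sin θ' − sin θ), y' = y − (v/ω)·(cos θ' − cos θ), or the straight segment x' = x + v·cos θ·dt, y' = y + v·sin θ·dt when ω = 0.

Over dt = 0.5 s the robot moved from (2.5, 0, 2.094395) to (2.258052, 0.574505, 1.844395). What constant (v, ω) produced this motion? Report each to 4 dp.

v = 1.2500, ω = -0.5000

Δθ = 1.844395 − 2.094395 = -0.250000
ω = Δθ/dt = -0.250000/0.5 = -0.5000
R = −Δy/(cos θ' − cos θ) = -2.5000
v = R·ω = -2.5000·-0.5000 = 1.2500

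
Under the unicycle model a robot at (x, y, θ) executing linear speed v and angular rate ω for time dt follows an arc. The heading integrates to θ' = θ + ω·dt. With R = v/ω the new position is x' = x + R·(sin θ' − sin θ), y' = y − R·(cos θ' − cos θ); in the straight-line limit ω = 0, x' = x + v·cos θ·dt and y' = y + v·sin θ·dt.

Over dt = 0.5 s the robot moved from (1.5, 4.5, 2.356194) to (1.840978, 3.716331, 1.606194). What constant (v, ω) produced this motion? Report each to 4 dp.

Δθ = 1.606194 − 2.356194 = -0.750000
ω = Δθ/dt = -0.750000/0.5 = -1.5000
R = −Δy/(cos θ' − cos θ) = 1.1667
v = R·ω = 1.1667·-1.5000 = -1.7500

v = -1.7500, ω = -1.5000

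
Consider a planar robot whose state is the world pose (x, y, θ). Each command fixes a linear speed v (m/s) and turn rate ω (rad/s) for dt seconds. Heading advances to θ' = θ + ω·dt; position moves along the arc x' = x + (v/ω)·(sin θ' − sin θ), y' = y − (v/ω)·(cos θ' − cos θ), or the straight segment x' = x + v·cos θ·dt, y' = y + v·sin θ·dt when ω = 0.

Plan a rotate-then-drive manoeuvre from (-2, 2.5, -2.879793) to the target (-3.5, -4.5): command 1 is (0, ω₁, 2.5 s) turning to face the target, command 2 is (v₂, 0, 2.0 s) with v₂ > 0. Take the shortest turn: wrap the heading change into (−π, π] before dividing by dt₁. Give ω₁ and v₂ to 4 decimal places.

ω₁ = 0.4392, v₂ = 3.5795

heading to target = atan2(-4.5−2.5, -3.5−-2) = -1.7819
Δθ = wrap(-1.7819 − -2.8798) = 1.0979; ω₁ = Δθ/dt₁ = 0.4392
distance = √((-3.5−-2)² + (-4.5−2.5)²) = 7.1589; v₂ = distance/dt₂ = 3.5795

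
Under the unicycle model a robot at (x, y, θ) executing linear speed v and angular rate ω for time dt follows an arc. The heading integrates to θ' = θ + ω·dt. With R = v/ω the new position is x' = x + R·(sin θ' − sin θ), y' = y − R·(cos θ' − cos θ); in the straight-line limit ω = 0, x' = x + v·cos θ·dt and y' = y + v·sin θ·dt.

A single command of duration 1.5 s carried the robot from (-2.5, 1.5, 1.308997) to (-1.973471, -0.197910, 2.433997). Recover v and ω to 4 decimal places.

Δθ = 2.433997 − 1.308997 = 1.125000
ω = Δθ/dt = 1.125000/1.5 = 0.7500
R = −Δy/(cos θ' − cos θ) = -1.6667
v = R·ω = -1.6667·0.7500 = -1.2500

v = -1.2500, ω = 0.7500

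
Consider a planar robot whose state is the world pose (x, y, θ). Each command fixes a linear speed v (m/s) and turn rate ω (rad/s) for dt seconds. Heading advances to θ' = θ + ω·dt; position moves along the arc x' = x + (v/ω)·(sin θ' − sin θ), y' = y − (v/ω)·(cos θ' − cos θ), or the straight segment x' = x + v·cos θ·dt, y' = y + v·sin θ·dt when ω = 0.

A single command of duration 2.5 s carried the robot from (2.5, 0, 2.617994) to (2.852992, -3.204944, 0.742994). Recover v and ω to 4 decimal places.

Δθ = 0.742994 − 2.617994 = -1.875000
ω = Δθ/dt = -1.875000/2.5 = -0.7500
R = −Δy/(cos θ' − cos θ) = 2.0000
v = R·ω = 2.0000·-0.7500 = -1.5000

v = -1.5000, ω = -0.7500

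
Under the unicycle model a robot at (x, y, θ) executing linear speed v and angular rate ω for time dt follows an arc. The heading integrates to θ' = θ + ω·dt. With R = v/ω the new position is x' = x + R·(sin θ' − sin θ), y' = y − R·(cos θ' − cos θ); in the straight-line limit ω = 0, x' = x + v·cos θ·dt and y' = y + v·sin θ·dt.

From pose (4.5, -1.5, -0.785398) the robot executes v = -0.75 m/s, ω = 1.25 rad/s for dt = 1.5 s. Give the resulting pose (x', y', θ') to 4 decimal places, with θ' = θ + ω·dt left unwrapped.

θ' = -0.7854 + 1.25·1.5 = 1.0896
R = v/ω = -0.75/1.25 = -0.6000
x' = 4.5 + -0.6000·(sin 1.0896 − sin -0.7854) = 3.5439
y' = -1.5 − -0.6000·(cos 1.0896 − cos -0.7854) = -1.6466

(3.5439, -1.6466, 1.0896)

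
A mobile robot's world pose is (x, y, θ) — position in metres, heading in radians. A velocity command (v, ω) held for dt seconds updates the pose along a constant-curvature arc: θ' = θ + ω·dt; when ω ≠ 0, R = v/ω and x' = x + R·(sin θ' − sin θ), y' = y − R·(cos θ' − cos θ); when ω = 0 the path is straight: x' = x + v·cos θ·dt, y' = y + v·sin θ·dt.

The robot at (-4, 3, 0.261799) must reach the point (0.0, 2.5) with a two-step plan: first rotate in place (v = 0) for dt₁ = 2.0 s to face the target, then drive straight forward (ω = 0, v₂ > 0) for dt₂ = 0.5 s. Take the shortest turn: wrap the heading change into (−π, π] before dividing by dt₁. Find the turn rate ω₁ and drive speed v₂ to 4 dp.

ω₁ = -0.1931, v₂ = 8.0623

heading to target = atan2(2.5−3, 0−-4) = -0.1244
Δθ = wrap(-0.1244 − 0.2618) = -0.3862; ω₁ = Δθ/dt₁ = -0.1931
distance = √((0−-4)² + (2.5−3)²) = 4.0311; v₂ = distance/dt₂ = 8.0623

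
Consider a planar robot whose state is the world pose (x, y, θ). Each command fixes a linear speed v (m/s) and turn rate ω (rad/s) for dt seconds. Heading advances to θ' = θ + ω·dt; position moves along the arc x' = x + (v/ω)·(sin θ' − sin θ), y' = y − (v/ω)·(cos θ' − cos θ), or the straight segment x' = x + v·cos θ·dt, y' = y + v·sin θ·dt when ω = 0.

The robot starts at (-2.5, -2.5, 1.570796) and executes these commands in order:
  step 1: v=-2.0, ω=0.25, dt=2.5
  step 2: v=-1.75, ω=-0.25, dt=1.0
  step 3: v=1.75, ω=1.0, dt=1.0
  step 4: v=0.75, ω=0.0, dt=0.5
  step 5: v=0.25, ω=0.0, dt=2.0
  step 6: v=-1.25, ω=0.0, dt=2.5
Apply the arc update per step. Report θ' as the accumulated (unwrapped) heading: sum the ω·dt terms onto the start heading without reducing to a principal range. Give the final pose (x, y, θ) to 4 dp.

step 1: θ'=2.1958 (R=-8.0000) → pose (-0.9877, -7.1808, 2.1958)
step 2: θ'=1.9458 (R=7.0000) → pose (-0.1509, -8.7126, 1.9458)
step 3: θ'=2.9458 (R=1.7500) → pose (-1.4388, -7.6370, 2.9458)
step 4: θ'=2.9458 (straight) → pose (-1.8067, -7.5640, 2.9458)
step 5: θ'=2.9458 (straight) → pose (-2.2971, -7.4667, 2.9458)
step 6: θ'=2.9458 (straight) → pose (0.7682, -8.0747, 2.9458)

(0.7682, -8.0747, 2.9458)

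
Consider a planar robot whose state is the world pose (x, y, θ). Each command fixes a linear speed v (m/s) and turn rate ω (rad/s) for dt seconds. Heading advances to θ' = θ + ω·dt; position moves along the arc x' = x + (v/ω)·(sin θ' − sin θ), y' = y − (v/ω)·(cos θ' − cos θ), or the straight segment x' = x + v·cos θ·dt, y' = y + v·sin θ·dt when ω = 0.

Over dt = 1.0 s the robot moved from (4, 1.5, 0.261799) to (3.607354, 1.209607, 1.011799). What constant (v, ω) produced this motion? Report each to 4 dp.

v = -0.5000, ω = 0.7500

Δθ = 1.011799 − 0.261799 = 0.750000
ω = Δθ/dt = 0.750000/1.0 = 0.7500
R = Δx/(sin θ' − sin θ) = -0.6667
v = R·ω = -0.6667·0.7500 = -0.5000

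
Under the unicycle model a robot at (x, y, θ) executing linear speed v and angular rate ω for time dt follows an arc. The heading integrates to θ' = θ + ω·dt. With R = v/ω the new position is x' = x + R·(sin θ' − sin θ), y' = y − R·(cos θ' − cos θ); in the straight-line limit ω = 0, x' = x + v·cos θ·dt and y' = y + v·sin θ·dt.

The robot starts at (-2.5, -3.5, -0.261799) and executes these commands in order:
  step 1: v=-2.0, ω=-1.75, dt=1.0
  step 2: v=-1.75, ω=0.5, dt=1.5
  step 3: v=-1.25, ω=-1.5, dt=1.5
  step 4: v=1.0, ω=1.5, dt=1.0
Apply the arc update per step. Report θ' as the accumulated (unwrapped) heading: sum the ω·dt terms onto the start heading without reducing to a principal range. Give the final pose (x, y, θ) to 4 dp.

step 1: θ'=-2.0118 (R=1.1429) → pose (-3.2377, -1.9083, -2.0118)
step 2: θ'=-1.2618 (R=-3.5000) → pose (-3.0686, 0.6501, -1.2618)
step 3: θ'=-3.5118 (R=0.8333) → pose (-1.9732, 1.6804, -3.5118)
step 4: θ'=-2.0118 (R=0.6667) → pose (-2.8173, 1.3434, -2.0118)

(-2.8173, 1.3434, -2.0118)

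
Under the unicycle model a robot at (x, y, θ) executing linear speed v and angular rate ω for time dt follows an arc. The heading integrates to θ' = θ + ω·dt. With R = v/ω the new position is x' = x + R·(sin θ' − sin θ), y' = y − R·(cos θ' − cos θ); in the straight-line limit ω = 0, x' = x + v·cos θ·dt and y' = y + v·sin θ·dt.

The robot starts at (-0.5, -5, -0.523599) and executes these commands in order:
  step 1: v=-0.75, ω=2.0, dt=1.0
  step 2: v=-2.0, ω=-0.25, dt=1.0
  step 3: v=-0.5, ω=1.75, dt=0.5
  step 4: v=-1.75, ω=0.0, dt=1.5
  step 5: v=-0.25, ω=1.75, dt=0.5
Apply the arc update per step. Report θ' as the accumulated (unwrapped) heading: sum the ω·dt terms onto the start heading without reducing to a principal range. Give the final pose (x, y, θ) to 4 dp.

step 1: θ'=1.4764 (R=-0.3750) → pose (-1.0608, -5.2894, 1.4764)
step 2: θ'=1.2264 (R=8.0000) → pose (-1.4950, -7.2364, 1.2264)
step 3: θ'=2.1014 (R=-0.2857) → pose (-1.4725, -7.4774, 2.1014)
step 4: θ'=2.1014 (straight) → pose (-0.1441, -9.7415, 2.1014)
step 5: θ'=2.9764 (R=-0.1429) → pose (-0.0444, -9.8101, 2.9764)

(-0.0444, -9.8101, 2.9764)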